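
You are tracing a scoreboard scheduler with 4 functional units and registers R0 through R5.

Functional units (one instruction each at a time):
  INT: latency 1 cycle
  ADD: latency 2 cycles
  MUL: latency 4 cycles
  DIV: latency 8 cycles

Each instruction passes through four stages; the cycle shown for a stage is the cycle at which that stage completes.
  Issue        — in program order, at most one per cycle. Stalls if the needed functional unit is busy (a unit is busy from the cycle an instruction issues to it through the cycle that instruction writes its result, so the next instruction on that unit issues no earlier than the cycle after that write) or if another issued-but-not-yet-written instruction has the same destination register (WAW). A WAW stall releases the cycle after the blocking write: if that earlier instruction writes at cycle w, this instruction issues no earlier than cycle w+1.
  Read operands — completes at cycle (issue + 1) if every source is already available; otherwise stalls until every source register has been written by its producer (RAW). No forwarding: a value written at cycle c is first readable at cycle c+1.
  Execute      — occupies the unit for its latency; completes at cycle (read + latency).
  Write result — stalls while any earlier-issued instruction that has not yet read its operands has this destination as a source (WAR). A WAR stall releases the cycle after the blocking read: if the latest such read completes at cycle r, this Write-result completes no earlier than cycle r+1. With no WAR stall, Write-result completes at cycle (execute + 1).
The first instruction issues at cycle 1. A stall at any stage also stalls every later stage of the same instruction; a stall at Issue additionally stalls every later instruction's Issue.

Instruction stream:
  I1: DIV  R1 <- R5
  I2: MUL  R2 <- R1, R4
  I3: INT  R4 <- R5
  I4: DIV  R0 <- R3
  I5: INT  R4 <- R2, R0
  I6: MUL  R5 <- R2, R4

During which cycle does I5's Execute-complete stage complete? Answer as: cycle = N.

cycle = 24

  I1 | 1 | 2 | 10 | 11
  I2 | 2 | 12 | 16 | 17   RAW R1: wait I1 write@11
  I3 | 3 | 4 | 5 | 13   WAR R4: wait I2 read@12
  I4 | 12 | 13 | 21 | 22   struct: DIV busy until I1 writes@11
  I5 | 14 | 23 | 24 | 25   struct: INT busy until I3 writes@13 · RAW R0: wait I4 write@22
  I6 | 18 | 26 | 30 | 31   struct: MUL busy until I2 writes@17 · RAW R4: wait I5 write@25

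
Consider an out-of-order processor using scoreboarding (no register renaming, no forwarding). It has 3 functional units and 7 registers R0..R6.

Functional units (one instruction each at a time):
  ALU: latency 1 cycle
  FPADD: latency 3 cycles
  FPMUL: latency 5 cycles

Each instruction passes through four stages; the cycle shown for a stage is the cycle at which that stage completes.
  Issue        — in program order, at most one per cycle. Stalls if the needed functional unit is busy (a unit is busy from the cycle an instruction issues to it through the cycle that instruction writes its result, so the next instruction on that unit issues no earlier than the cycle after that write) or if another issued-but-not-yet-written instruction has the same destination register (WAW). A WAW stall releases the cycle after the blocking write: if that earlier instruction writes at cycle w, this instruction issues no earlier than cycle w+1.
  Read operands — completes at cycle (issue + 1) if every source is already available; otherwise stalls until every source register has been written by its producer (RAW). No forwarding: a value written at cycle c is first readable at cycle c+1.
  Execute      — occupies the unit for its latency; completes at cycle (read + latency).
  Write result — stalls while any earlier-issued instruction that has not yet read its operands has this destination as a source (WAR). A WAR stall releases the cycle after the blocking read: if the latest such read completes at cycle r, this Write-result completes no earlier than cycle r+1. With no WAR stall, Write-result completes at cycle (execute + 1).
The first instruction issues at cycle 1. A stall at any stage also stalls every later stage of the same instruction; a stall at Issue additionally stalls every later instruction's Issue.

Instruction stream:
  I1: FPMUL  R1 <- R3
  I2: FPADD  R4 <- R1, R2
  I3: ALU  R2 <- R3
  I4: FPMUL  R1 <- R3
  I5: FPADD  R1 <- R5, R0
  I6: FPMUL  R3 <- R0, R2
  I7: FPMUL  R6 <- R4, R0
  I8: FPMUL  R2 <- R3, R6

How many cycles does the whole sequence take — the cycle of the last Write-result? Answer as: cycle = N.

cycle 1: I1 dispatched to FPMUL
cycle 2: I1 operands ready, I2 dispatched to FPADD
cycle 3: I3 dispatched to ALU
cycle 4: I3 operands ready
cycle 5: I3 complete
cycle 7: I1 complete
cycle 8: R1←I1
cycle 9: I2 operands ready, I4 dispatched to FPMUL
cycle 10: R2←I3, I4 operands ready
cycle 12: I2 complete
cycle 13: R4←I2
cycle 15: I4 complete
cycle 16: R1←I4
cycle 17: I5 dispatched to FPADD
cycle 18: I5 operands ready, I6 dispatched to FPMUL
cycle 19: I6 operands ready
cycle 21: I5 complete
cycle 22: R1←I5
cycle 24: I6 complete
cycle 25: R3←I6
cycle 26: I7 dispatched to FPMUL
cycle 27: I7 operands ready
cycle 32: I7 complete
cycle 33: R6←I7
cycle 34: I8 dispatched to FPMUL
cycle 35: I8 operands ready
cycle 40: I8 complete
cycle 41: R2←I8

cycle = 41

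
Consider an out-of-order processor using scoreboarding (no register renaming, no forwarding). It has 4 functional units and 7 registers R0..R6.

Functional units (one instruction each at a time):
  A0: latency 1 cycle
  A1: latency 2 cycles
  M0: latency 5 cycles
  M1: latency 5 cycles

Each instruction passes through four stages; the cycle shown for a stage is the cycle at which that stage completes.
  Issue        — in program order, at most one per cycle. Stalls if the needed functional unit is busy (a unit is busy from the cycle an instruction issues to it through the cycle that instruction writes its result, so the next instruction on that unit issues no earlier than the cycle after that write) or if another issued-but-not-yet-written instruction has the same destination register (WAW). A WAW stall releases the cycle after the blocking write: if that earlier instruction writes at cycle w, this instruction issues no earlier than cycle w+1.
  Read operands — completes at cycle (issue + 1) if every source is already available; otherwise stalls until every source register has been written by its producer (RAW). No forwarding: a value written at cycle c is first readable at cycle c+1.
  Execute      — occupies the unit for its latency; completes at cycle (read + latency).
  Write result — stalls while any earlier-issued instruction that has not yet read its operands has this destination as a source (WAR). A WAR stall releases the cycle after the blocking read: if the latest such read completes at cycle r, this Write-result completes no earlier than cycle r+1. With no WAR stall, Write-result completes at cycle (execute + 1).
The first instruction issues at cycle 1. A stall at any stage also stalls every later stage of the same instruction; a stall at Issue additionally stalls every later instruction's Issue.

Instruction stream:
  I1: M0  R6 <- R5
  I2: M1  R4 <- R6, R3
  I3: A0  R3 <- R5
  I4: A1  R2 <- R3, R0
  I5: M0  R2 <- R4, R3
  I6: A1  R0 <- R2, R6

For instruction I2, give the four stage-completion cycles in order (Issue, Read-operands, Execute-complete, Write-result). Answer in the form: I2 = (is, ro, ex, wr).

cycle 1: I1 issues→M0
cycle 2: I1 reads | I2 issues→M1
cycle 3: I3 issues→A0
cycle 4: I3 reads | I4 issues→A1
cycle 5: I3 exec-done
cycle 7: I1 exec-done
cycle 8: I1 writes R6
cycle 9: I2 reads
cycle 10: I3 writes R3
cycle 11: I4 reads
cycle 13: I4 exec-done
cycle 14: I2 exec-done | I4 writes R2
cycle 15: I2 writes R4 | I5 issues→M0
cycle 16: I5 reads | I6 issues→A1
cycle 21: I5 exec-done
cycle 22: I5 writes R2
cycle 23: I6 reads
cycle 25: I6 exec-done
cycle 26: I6 writes R0

I2 = (2, 9, 14, 15)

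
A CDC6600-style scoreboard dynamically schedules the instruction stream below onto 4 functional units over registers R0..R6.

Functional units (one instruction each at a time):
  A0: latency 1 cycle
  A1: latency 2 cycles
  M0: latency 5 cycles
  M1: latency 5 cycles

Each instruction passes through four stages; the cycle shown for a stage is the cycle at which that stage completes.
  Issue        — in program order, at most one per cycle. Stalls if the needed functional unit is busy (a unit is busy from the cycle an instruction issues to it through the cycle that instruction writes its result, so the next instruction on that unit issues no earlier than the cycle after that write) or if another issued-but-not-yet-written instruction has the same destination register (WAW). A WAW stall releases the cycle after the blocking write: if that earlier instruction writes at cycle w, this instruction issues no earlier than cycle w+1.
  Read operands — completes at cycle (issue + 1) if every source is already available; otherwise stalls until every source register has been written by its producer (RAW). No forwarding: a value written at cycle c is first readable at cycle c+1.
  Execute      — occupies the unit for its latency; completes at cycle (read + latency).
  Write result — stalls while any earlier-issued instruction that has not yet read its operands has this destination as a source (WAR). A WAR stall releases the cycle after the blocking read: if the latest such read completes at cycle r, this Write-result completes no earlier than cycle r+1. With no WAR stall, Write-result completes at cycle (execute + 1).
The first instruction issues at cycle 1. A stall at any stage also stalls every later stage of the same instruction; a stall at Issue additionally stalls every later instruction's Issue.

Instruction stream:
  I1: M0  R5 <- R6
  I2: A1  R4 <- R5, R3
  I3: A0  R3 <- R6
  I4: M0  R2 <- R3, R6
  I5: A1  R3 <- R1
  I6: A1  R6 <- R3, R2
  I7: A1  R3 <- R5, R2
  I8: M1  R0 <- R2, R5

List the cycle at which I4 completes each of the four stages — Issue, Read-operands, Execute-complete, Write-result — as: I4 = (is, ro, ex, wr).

1) issue 1, read 2, done 7, write 8
2) issue 2, read 9, done 11, write 12  <RAW R5: wait I1 write@8>
3) issue 3, read 4, done 5, write 10  <WAR R3: wait I2 read@9>
4) issue 9, read 11, done 16, write 17  <struct: M0 busy until I1 writes@8 / RAW R3: wait I3 write@10>
5) issue 13, read 14, done 16, write 17  <struct: A1 busy until I2 writes@12>
6) issue 18, read 19, done 21, write 22  <struct: A1 busy until I5 writes@17>
7) issue 23, read 24, done 26, write 27  <struct: A1 busy until I6 writes@22>
8) issue 24, read 25, done 30, write 31

I4 = (9, 11, 16, 17)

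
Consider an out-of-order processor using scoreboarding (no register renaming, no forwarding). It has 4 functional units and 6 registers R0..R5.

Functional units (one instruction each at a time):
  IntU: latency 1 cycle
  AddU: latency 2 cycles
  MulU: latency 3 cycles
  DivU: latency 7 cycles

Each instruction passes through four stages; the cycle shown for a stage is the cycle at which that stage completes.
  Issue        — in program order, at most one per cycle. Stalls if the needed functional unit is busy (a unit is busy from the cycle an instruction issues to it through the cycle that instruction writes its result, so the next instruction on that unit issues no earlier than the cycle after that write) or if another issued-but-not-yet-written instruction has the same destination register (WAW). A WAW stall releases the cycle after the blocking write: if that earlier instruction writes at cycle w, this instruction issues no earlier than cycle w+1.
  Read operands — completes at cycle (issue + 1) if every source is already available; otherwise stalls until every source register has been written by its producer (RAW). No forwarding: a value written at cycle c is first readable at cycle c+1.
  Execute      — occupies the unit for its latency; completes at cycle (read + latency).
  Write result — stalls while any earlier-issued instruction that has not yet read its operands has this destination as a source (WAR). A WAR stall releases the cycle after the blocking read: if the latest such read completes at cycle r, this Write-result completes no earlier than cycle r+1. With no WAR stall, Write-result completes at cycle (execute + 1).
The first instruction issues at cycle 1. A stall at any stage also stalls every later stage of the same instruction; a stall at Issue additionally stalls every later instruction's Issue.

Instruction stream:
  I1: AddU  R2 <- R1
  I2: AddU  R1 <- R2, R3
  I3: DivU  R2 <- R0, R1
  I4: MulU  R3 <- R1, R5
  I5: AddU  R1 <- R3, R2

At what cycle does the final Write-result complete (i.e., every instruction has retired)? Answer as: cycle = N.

t=1  I1→AddU
t=2  I1 RO
t=4  I1 EX
t=5  I1 WR R2
t=6  I2→AddU
t=7  I2 RO · I3→DivU
t=8  I4→MulU
t=9  I2 EX
t=10  I2 WR R1
t=11  I3 RO · I4 RO · I5→AddU
t=14  I4 EX
t=15  I4 WR R3
t=18  I3 EX
t=19  I3 WR R2
t=20  I5 RO
t=22  I5 EX
t=23  I5 WR R1

cycle = 23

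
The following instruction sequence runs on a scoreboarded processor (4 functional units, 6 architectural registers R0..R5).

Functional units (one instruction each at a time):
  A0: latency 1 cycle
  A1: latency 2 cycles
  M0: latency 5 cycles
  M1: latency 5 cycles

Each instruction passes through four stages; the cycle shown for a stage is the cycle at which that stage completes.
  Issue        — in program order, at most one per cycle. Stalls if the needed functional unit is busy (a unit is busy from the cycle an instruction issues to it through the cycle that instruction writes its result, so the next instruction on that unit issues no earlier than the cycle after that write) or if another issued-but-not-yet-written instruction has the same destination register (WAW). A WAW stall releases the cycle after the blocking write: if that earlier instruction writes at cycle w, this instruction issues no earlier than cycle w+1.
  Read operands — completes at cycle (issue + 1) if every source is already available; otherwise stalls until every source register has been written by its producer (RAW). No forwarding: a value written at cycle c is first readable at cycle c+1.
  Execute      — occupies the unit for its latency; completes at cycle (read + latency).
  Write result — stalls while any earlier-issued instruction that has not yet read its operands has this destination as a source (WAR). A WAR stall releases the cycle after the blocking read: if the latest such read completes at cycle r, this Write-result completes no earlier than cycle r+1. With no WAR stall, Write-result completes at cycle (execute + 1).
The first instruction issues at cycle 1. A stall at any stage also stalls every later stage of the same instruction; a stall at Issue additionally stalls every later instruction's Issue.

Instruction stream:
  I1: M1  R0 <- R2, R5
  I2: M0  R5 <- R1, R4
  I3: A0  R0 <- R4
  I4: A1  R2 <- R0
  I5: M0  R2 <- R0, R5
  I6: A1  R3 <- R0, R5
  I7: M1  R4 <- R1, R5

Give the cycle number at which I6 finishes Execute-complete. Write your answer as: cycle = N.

[I1] 1/2/7/8
[I2] 2/3/8/9
[I3] 9/10/11/12  (WAW R0: wait I1 write@8)
[I4] 10/13/15/16  (RAW R0: wait I3 write@12)
[I5] 17/18/23/24  (WAW R2: wait I4 write@16)
[I6] 18/19/21/22
[I7] 19/20/25/26

cycle = 21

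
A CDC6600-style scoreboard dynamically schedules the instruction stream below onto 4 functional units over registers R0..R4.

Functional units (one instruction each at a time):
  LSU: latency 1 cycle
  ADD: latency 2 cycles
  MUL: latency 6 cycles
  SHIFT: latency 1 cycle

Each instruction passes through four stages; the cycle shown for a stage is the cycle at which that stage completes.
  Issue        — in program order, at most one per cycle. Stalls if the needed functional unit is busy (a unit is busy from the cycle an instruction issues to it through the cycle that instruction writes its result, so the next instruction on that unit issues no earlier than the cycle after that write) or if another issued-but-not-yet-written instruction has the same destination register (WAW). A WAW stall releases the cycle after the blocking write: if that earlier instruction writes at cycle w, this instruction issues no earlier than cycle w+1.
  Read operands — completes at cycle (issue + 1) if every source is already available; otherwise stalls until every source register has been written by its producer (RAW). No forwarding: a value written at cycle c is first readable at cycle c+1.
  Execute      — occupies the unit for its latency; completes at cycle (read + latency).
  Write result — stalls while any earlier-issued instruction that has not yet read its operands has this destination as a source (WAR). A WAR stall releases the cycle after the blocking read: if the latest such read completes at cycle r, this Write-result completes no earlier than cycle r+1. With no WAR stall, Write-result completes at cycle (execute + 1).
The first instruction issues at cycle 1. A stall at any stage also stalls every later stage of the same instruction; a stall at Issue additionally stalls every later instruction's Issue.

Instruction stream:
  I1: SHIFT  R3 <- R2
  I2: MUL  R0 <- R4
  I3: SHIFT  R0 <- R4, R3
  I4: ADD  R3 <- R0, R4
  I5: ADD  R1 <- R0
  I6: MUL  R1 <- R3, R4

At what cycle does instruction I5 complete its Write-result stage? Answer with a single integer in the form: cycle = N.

  I1 | 1 | 2 | 3 | 4
  I2 | 2 | 3 | 9 | 10
  I3 | 11 | 12 | 13 | 14   WAW R0: wait I2 write@10
  I4 | 12 | 15 | 17 | 18   RAW R0: wait I3 write@14
  I5 | 19 | 20 | 22 | 23   struct: ADD busy until I4 writes@18
  I6 | 24 | 25 | 31 | 32   WAW R1: wait I5 write@23

cycle = 23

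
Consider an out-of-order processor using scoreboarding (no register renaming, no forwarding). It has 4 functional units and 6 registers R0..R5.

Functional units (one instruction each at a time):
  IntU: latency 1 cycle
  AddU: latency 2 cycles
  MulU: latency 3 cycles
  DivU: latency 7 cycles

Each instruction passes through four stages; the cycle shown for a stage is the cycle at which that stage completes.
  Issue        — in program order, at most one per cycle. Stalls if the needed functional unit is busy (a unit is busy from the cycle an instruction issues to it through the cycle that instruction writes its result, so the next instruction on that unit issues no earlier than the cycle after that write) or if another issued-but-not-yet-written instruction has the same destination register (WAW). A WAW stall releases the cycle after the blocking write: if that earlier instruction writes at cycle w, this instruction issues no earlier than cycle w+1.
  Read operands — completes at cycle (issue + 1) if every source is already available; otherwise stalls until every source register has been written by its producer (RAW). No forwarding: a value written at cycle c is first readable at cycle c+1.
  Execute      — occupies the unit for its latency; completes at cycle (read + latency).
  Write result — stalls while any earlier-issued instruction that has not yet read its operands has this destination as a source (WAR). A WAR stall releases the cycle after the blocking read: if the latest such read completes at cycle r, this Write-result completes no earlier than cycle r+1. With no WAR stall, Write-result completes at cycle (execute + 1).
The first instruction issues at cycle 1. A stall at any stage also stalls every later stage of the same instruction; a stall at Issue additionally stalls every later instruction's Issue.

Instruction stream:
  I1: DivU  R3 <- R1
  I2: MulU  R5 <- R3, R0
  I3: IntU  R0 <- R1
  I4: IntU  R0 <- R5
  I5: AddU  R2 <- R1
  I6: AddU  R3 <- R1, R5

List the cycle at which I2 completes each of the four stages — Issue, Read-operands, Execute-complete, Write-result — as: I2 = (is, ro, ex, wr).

I2 = (2, 11, 14, 15)

cycle 1: I1 dispatched to DivU
cycle 2: I1 operands ready; I2 dispatched to MulU
cycle 3: I3 dispatched to IntU
cycle 4: I3 operands ready
cycle 5: I3 complete
cycle 9: I1 complete
cycle 10: R3←I1
cycle 11: I2 operands ready
cycle 12: R0←I3
cycle 13: I4 dispatched to IntU
cycle 14: I2 complete; I5 dispatched to AddU
cycle 15: R5←I2; I5 operands ready
cycle 16: I4 operands ready
cycle 17: I4 complete; I5 complete
cycle 18: R0←I4; R2←I5
cycle 19: I6 dispatched to AddU
cycle 20: I6 operands ready
cycle 22: I6 complete
cycle 23: R3←I6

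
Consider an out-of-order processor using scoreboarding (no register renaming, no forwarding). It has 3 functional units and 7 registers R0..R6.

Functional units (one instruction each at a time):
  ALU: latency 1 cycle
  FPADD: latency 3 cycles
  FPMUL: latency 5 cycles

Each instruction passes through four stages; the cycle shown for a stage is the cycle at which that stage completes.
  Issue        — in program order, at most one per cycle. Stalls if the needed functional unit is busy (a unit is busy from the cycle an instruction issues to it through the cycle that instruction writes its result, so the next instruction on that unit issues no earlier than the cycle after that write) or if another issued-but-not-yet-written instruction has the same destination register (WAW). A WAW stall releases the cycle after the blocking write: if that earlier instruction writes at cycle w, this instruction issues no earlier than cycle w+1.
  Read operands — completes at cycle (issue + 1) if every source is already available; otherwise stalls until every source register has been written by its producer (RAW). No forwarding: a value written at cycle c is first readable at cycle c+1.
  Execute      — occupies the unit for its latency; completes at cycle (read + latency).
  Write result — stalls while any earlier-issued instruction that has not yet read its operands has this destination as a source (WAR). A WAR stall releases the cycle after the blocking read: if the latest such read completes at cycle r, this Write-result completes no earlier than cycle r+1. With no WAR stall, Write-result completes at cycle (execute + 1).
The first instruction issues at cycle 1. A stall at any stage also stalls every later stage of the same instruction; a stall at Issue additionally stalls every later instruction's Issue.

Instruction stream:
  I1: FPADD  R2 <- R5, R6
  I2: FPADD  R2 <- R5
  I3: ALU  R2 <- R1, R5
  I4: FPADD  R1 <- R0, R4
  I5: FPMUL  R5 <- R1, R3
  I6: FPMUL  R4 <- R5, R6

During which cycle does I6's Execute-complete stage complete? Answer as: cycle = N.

t=1  I1 issues→FPADD
t=2  I1 reads
t=5  I1 exec-done
t=6  I1 writes R2
t=7  I2 issues→FPADD
t=8  I2 reads
t=11  I2 exec-done
t=12  I2 writes R2
t=13  I3 issues→ALU
t=14  I3 reads | I4 issues→FPADD
t=15  I3 exec-done | I4 reads | I5 issues→FPMUL
t=16  I3 writes R2
t=18  I4 exec-done
t=19  I4 writes R1
t=20  I5 reads
t=25  I5 exec-done
t=26  I5 writes R5
t=27  I6 issues→FPMUL
t=28  I6 reads
t=33  I6 exec-done
t=34  I6 writes R4

cycle = 33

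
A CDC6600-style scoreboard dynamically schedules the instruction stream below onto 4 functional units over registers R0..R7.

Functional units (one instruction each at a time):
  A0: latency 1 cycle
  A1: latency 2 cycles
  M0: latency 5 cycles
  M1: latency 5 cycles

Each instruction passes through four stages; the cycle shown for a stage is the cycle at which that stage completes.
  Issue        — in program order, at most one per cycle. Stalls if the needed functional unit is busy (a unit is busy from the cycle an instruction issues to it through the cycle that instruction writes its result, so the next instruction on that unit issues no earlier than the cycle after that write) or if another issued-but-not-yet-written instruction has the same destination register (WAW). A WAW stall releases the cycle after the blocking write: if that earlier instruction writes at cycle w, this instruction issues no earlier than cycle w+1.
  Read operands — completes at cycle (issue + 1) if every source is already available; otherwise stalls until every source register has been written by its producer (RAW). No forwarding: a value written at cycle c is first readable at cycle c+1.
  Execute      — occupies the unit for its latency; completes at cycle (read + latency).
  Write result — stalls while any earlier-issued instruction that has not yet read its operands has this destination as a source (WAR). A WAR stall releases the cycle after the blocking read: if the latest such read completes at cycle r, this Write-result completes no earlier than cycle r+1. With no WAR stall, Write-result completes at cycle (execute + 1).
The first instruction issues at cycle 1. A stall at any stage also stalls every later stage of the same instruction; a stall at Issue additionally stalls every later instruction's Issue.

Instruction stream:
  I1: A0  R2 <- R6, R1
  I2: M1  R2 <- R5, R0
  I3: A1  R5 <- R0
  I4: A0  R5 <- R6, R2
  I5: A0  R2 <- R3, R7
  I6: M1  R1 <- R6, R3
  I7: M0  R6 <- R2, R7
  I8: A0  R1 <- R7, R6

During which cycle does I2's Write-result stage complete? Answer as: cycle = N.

I1  is:1  ro:2  ex:3  wr:4
I2  is:5  ro:6  ex:11  wr:12  — WAW R2: wait I1 write@4
I3  is:6  ro:7  ex:9  wr:10
I4  is:11  ro:13  ex:14  wr:15  — WAW R5: wait I3 write@10, RAW R2: wait I2 write@12
I5  is:16  ro:17  ex:18  wr:19  — struct: A0 busy until I4 writes@15
I6  is:17  ro:18  ex:23  wr:24
I7  is:18  ro:20  ex:25  wr:26  — RAW R2: wait I5 write@19
I8  is:25  ro:27  ex:28  wr:29  — WAW R1: wait I6 write@24, RAW R6: wait I7 write@26

cycle = 12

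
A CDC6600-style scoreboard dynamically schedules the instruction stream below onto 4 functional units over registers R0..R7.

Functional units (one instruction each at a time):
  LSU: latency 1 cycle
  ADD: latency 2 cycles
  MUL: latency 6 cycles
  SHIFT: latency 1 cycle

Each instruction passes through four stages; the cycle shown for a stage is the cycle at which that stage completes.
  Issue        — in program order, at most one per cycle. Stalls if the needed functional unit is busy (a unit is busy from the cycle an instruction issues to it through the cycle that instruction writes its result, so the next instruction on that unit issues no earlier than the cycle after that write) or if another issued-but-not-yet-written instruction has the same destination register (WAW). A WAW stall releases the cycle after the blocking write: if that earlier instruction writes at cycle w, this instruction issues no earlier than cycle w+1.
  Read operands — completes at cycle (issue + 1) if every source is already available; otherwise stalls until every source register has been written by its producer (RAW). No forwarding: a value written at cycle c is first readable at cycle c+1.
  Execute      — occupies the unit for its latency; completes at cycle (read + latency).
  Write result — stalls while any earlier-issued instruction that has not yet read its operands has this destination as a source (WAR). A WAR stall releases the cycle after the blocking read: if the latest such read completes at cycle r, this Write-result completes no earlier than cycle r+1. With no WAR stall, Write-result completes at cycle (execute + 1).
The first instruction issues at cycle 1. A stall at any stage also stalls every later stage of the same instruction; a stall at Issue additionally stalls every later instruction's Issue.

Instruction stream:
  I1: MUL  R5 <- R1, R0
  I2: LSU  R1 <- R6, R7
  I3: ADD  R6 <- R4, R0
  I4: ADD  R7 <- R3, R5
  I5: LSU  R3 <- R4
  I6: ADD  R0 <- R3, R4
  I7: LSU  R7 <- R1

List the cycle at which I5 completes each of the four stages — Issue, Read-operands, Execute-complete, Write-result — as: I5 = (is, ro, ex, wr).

I5 = (9, 10, 11, 12)

[1] I1 dispatched to MUL
[2] I1 operands ready; I2 dispatched to LSU
[3] I2 operands ready; I3 dispatched to ADD
[4] I2 complete; I3 operands ready
[5] R1←I2
[6] I3 complete
[7] R6←I3
[8] I1 complete; I4 dispatched to ADD
[9] R5←I1; I5 dispatched to LSU
[10] I4 operands ready; I5 operands ready
[11] I5 complete
[12] I4 complete; R3←I5
[13] R7←I4
[14] I6 dispatched to ADD
[15] I6 operands ready; I7 dispatched to LSU
[16] I7 operands ready
[17] I6 complete; I7 complete
[18] R0←I6; R7←I7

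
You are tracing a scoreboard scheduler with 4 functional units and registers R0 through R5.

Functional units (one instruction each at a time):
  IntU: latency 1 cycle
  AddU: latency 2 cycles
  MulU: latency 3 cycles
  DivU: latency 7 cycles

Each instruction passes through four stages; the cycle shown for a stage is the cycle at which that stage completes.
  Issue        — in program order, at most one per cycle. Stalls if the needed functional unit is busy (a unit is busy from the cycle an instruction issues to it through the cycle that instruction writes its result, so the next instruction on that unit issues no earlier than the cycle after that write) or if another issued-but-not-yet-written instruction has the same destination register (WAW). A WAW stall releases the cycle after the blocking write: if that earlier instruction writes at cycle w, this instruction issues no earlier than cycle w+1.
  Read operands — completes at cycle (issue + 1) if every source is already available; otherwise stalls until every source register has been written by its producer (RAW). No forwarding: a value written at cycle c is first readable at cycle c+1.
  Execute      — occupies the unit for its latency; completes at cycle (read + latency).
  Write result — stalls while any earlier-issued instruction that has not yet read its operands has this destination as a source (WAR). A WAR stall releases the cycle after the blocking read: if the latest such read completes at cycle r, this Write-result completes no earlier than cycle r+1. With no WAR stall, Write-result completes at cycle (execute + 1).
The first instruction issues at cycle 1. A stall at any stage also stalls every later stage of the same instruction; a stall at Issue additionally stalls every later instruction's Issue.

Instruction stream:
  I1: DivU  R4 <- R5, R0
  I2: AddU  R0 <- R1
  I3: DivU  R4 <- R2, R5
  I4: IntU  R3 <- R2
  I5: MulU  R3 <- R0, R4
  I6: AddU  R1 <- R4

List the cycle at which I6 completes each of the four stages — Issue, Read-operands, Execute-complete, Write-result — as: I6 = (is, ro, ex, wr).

[1] I1 dispatched to DivU
[2] I1 operands ready · I2 dispatched to AddU
[3] I2 operands ready
[5] I2 complete
[6] R0←I2
[9] I1 complete
[10] R4←I1
[11] I3 dispatched to DivU
[12] I3 operands ready · I4 dispatched to IntU
[13] I4 operands ready
[14] I4 complete
[15] R3←I4
[16] I5 dispatched to MulU
[17] I6 dispatched to AddU
[19] I3 complete
[20] R4←I3
[21] I5 operands ready · I6 operands ready
[23] I6 complete
[24] I5 complete · R1←I6
[25] R3←I5

I6 = (17, 21, 23, 24)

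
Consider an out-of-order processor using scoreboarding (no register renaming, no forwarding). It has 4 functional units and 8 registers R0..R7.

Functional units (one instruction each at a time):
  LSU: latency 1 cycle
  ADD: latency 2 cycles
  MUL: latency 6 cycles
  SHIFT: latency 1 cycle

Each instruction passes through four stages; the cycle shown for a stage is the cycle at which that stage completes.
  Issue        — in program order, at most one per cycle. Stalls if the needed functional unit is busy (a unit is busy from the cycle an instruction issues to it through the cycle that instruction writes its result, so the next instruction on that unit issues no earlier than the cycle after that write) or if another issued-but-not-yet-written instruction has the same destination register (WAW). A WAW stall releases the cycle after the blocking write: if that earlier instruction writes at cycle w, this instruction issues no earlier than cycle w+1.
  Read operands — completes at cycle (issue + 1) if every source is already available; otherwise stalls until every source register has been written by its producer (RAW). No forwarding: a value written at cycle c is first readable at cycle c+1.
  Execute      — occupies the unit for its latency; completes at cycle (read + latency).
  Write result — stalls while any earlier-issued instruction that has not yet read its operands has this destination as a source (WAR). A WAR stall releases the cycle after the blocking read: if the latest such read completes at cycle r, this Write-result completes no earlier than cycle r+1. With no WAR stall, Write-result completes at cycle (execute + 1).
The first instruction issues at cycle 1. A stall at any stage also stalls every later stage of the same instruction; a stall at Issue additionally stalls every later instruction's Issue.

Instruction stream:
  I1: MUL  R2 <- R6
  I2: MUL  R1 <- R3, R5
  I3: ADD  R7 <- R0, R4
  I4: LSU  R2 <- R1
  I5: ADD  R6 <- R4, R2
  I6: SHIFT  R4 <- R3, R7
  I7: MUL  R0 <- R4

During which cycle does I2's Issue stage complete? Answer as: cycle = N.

cycle = 10

c1: issue I1 (MUL)
c2: I1 read-ops
c8: I1 finished on MUL
c9: I1→R2
c10: issue I2 (MUL)
c11: I2 read-ops, issue I3 (ADD)
c12: I3 read-ops, issue I4 (LSU)
c14: I3 finished on ADD
c15: I3→R7
c16: issue I5 (ADD)
c17: I2 finished on MUL, issue I6 (SHIFT)
c18: I2→R1, I6 read-ops
c19: I4 read-ops, I6 finished on SHIFT, issue I7 (MUL)
c20: I4 finished on LSU
c21: I4→R2
c22: I5 read-ops
c23: I6→R4
c24: I5 finished on ADD, I7 read-ops
c25: I5→R6
c30: I7 finished on MUL
c31: I7→R0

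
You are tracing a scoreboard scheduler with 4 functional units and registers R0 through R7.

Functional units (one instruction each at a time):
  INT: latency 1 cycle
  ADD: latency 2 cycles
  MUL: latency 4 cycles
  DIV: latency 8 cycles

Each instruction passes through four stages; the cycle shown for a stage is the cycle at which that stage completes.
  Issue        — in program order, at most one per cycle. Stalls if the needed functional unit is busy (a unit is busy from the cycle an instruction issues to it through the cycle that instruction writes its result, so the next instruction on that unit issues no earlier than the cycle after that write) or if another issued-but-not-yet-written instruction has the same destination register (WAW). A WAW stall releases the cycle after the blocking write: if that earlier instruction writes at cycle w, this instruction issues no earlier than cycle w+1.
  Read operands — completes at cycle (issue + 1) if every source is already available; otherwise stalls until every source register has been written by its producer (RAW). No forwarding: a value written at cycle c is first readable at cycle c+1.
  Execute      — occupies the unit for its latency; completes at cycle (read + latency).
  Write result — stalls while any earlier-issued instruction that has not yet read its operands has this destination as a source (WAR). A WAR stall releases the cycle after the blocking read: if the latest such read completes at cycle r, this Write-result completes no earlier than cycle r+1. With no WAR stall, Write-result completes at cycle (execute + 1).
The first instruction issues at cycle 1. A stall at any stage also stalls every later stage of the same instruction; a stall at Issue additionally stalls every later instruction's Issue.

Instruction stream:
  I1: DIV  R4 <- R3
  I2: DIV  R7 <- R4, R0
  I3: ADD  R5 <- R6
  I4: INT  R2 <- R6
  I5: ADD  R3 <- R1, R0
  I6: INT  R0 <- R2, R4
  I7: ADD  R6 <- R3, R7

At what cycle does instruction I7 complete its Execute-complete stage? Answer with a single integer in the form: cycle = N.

cycle = 26

t=1  issue I1 (DIV)
t=2  I1 read-ops
t=10  I1 finished on DIV
t=11  I1→R4
t=12  issue I2 (DIV)
t=13  I2 read-ops · issue I3 (ADD)
t=14  I3 read-ops · issue I4 (INT)
t=15  I4 read-ops
t=16  I3 finished on ADD · I4 finished on INT
t=17  I3→R5 · I4→R2
t=18  issue I5 (ADD)
t=19  I5 read-ops · issue I6 (INT)
t=20  I6 read-ops
t=21  I2 finished on DIV · I5 finished on ADD · I6 finished on INT
t=22  I2→R7 · I5→R3 · I6→R0
t=23  issue I7 (ADD)
t=24  I7 read-ops
t=26  I7 finished on ADD
t=27  I7→R6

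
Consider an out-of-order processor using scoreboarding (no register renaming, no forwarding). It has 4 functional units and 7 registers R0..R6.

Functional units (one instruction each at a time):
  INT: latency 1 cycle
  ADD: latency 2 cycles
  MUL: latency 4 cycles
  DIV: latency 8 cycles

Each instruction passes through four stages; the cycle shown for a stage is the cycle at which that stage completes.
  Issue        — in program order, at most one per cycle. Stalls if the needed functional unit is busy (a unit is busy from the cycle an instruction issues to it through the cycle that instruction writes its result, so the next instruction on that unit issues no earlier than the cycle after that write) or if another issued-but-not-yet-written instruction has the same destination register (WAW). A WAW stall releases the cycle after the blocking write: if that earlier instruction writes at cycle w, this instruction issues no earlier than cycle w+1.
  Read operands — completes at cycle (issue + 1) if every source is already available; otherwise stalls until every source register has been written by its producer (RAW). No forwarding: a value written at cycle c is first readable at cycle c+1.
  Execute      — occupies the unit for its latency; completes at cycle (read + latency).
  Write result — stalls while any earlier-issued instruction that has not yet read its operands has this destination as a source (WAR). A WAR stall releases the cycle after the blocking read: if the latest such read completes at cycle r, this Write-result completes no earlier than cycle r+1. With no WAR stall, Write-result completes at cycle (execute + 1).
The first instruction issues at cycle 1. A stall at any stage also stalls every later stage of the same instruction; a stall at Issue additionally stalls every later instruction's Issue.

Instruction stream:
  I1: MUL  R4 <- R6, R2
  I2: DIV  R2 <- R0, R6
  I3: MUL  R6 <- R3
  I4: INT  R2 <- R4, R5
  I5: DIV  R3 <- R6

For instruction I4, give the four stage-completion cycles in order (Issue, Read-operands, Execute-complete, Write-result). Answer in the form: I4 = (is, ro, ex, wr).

c1: issue I1 (MUL)
c2: I1 read-ops, issue I2 (DIV)
c3: I2 read-ops
c6: I1 finished on MUL
c7: I1→R4
c8: issue I3 (MUL)
c9: I3 read-ops
c11: I2 finished on DIV
c12: I2→R2
c13: I3 finished on MUL, issue I4 (INT)
c14: I3→R6, I4 read-ops, issue I5 (DIV)
c15: I4 finished on INT, I5 read-ops
c16: I4→R2
c23: I5 finished on DIV
c24: I5→R3

I4 = (13, 14, 15, 16)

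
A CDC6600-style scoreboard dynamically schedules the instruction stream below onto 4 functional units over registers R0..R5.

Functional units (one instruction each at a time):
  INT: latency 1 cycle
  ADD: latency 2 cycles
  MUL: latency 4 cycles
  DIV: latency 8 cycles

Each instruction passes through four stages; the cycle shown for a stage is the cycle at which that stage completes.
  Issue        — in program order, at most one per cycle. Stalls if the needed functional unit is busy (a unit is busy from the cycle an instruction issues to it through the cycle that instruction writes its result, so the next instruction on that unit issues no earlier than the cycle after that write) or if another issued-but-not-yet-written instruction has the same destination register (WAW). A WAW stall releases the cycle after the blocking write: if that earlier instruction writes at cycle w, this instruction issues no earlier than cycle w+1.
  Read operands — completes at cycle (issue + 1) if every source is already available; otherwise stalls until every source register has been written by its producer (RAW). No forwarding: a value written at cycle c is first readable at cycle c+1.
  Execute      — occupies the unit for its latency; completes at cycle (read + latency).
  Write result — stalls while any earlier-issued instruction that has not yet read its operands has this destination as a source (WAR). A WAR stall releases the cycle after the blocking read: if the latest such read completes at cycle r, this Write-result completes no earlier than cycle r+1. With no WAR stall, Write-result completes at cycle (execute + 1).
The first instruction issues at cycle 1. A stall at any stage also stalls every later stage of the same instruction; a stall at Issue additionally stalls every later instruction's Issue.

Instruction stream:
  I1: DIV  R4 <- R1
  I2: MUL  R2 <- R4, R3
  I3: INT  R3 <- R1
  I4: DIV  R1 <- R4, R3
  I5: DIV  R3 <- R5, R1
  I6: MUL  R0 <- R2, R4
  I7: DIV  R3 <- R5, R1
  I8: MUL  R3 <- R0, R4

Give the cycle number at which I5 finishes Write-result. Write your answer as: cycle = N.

cycle 1: I1 dispatched to DIV
cycle 2: I1 operands ready; I2 dispatched to MUL
cycle 3: I3 dispatched to INT
cycle 4: I3 operands ready
cycle 5: I3 complete
cycle 10: I1 complete
cycle 11: R4←I1
cycle 12: I2 operands ready; I4 dispatched to DIV
cycle 13: R3←I3
cycle 14: I4 operands ready
cycle 16: I2 complete
cycle 17: R2←I2
cycle 22: I4 complete
cycle 23: R1←I4
cycle 24: I5 dispatched to DIV
cycle 25: I5 operands ready; I6 dispatched to MUL
cycle 26: I6 operands ready
cycle 30: I6 complete
cycle 31: R0←I6
cycle 33: I5 complete
cycle 34: R3←I5
cycle 35: I7 dispatched to DIV
cycle 36: I7 operands ready
cycle 44: I7 complete
cycle 45: R3←I7
cycle 46: I8 dispatched to MUL
cycle 47: I8 operands ready
cycle 51: I8 complete
cycle 52: R3←I8

cycle = 34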